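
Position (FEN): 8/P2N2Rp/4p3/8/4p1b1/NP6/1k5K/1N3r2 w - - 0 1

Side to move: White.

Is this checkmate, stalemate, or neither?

neither

White to move; white king on h2.
In check: no.
Legal moves for White include: Rg8, Rxh7, Rf7, Re7, Rg6, Rg5, Rxg4, Nf8, Nb8, Nf6, Nb6, Ne5, Nc5, Nb5, Nc4+, Nc2, Kg3, Kg2, ... (list truncated; more exist).
White has legal moves and is not in check → neither.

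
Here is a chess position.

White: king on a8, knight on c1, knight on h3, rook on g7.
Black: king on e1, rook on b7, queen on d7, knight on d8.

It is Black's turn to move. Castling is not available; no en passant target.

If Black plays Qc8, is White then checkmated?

After Qc8: white king on a8; in check: yes, from the black queen on c8.
King squares — a7: attacked by Rb7; b7: attacked by Qc8; b8: attacked by Rb7.
White has no legal moves → checkmate.

yes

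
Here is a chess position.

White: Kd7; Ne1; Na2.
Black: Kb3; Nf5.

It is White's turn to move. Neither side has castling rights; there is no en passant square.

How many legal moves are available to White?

13

White to move; king on d7.
In check: no.
Legal moves: Ke8, Kd8, Kc8, Kc7, Ke6, Kc6, Nb4, Nc3, Nc1+, Nf3, Nd3, Ng2, Nc2.
Count: 13.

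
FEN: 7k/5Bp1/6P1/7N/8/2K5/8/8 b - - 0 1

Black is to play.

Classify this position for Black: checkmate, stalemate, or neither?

Black to move; black king on h8.
In check: no.
King squares — g7: own pawn; h7: attacked by Pg6; g8: attacked by Bf7.
Legal moves for Black: none.
Not in check and no legal moves → stalemate.

stalemate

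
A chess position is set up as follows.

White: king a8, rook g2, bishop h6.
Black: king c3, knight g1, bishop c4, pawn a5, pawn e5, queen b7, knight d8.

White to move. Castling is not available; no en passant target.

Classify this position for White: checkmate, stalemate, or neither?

checkmate

White to move; white king on a8.
In check: yes, from the black queen on b7.
King squares — a7: attacked by Qb7; b7: attacked by Nd8; b8: attacked by Qb7.
Legal moves for White: none.
In check with no legal moves → checkmate.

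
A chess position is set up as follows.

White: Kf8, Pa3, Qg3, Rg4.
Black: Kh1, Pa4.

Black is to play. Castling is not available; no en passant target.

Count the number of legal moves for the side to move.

Black to move; king on h1.
In check: no.
Legal moves: none.
Count: 0.

0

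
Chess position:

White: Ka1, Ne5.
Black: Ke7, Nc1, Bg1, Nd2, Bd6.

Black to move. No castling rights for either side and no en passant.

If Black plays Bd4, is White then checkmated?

yes

After Bd4: white king on a1; in check: yes, from the black bishop on d4.
King squares — b1: attacked by Nd2; a2: attacked by Nc1; b2: attacked by Bd4.
White has no legal moves → checkmate.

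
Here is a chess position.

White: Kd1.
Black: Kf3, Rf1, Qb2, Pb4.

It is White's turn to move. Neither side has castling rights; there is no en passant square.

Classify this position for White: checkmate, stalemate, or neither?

White to move; white king on d1.
In check: yes, from the black rook on f1.
King squares — c1: attacked by Rf1; e1: attacked by Rf1; c2: attacked by Qb2; d2: attacked by Qb2; e2: attacked by Qb2.
Legal moves for White: none.
In check with no legal moves → checkmate.

checkmate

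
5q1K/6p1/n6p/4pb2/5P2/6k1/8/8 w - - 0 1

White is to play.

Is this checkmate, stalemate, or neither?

White to move; white king on h8.
In check: yes, from the black queen on f8.
King squares — g7: attacked by Qf8; h7: attacked by Bf5; g8: attacked by Qf8.
Legal moves for White: none.
In check with no legal moves → checkmate.

checkmate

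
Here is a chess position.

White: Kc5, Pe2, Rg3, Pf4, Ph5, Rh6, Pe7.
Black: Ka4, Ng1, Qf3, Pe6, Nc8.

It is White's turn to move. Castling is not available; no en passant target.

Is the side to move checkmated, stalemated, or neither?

neither

White to move; white king on c5.
In check: no.
Legal moves for White include: Rh8, Rh7, Rhg6, Rf6, Rxe6, Kd4, Kc4, Rg8, Rg7, Rgg6, Rg5, Rg4, Rh3, Rxf3, Rg2, Rxg1, exf3, e8=Q+, ... (list truncated; more exist).
White has legal moves and is not in check → neither.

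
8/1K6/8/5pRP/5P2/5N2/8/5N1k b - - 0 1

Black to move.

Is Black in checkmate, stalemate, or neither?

Black to move; black king on h1.
In check: no.
King squares — g1: attacked by Nf3; g2: attacked by Rg5; h2: attacked by Nf1.
Legal moves for Black: none.
Not in check and no legal moves → stalemate.

stalemate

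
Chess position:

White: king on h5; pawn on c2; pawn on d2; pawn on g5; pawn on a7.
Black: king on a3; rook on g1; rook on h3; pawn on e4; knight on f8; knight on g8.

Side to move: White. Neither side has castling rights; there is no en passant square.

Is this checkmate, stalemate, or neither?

checkmate

White to move; white king on h5.
In check: yes, from the black rook on h3.
King squares — g4: attacked by Rg1; h4: attacked by Rh3; g5: own pawn; g6: attacked by Nf8; h6: attacked by Rh3.
Legal moves for White: none.
In check with no legal moves → checkmate.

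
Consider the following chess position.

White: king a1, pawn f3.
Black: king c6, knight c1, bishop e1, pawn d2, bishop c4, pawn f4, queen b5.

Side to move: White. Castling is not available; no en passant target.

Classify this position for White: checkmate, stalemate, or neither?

White to move; white king on a1.
In check: no.
King squares — b1: attacked by Qb5; a2: attacked by Nc1; b2: attacked by Qb5.
Legal moves for White: none.
Not in check and no legal moves → stalemate.

stalemate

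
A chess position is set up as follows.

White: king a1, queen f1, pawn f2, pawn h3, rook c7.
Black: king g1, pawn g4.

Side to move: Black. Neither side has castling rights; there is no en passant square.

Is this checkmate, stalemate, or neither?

Black to move; black king on g1.
In check: yes, from the white queen on f1.
King squares — f1: available; h1: attacked by Qf1; f2: attacked by Qf1; g2: attacked by Qf1; h2: available.
Legal moves for Black: Kh2, Kxf1.
Black is in check but has 2 legal moves → neither.

neither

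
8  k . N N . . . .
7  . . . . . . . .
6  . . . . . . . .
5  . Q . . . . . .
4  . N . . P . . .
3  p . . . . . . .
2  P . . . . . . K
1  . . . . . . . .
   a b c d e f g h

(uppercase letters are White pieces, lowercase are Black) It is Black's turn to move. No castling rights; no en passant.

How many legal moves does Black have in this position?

0

Black to move; king on a8.
In check: no.
Legal moves: none.
Count: 0.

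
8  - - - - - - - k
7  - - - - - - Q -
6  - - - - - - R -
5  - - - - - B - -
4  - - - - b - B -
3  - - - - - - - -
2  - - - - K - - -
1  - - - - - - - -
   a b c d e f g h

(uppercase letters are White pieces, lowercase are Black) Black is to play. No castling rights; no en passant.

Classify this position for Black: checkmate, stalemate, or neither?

Black to move; black king on h8.
In check: yes, from the white queen on g7.
King squares — g7: attacked by Rg6; h7: attacked by Qg7; g8: attacked by Qg7.
Legal moves for Black: none.
In check with no legal moves → checkmate.

checkmate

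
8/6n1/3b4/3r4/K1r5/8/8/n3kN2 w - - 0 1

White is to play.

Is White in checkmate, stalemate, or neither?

White to move; white king on a4.
In check: yes, from the black rook on c4.
King squares — a3: attacked by Bd6; b3: attacked by Na1; b4: attacked by Rc4; a5: attacked by Rd5; b5: attacked by Rd5.
Legal moves for White: none.
In check with no legal moves → checkmate.

checkmate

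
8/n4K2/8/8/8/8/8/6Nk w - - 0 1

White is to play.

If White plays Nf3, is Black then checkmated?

no

After Nf3: black king on h1; in check: no.
Black is not in check, so this cannot be checkmate.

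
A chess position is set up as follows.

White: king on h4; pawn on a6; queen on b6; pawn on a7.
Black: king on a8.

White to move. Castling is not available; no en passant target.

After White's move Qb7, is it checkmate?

yes

After Qb7: black king on a8; in check: yes, from the white queen on b7.
King squares — a7: attacked by Qb7; b7: attacked by Pa6; b8: attacked by Pa7.
Black has no legal moves → checkmate.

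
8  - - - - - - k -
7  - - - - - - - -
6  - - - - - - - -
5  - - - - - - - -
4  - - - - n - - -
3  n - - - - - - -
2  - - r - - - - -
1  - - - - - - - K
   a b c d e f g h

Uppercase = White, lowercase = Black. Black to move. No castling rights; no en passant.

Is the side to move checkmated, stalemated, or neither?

neither

Black to move; black king on g8.
In check: no.
Legal moves for Black include: Kh8, Kf8, Kh7, Kg7, Kf7, Nf6, Nd6, Ng5, Nc5, Ng3+, Nc3, Nf2+, Nd2, Nb5, Nc4, Nb1, Rc8, Rc7, ... (list truncated; more exist).
Black has legal moves and is not in check → neither.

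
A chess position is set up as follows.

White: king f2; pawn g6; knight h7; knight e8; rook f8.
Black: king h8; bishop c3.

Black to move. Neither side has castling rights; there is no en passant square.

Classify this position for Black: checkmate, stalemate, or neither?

checkmate

Black to move; black king on h8.
In check: yes, from the white rook on f8.
King squares — g7: attacked by Ne8; h7: attacked by Pg6; g8: attacked by Rf8.
Legal moves for Black: none.
In check with no legal moves → checkmate.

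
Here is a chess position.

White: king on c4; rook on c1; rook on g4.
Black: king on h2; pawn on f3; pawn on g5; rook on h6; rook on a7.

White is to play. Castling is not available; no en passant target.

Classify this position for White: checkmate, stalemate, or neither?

White to move; white king on c4.
In check: no.
Legal moves for White include: Rxg5, Rh4+, Rf4, Re4, Rd4, Rg3, Rg2+, Rgg1, Kd5, Kc5, Kb5, Kd4, Kb4, Kd3, Kc3, Kb3, Rc3, Rc2+, ... (list truncated; more exist).
White has legal moves and is not in check → neither.

neither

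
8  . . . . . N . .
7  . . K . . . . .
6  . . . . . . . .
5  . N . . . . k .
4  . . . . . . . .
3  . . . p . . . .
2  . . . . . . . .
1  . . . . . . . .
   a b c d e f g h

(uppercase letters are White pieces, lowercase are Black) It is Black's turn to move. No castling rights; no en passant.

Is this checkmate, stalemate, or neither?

neither

Black to move; black king on g5.
In check: no.
Legal moves for Black: Kh6, Kf6, Kh5, Kf5, Kh4, Kg4, Kf4, d2.
Black has 8 legal moves and is not in check → neither.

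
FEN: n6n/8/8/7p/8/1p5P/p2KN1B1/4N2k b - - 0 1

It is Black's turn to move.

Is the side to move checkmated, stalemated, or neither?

Black to move; black king on h1.
In check: yes, from the white bishop on g2.
King squares — g1: attacked by Ne2; g2: attacked by Ne1; h2: available.
Legal moves for Black: Kh2.
Black is in check but has 1 legal move → neither.

neither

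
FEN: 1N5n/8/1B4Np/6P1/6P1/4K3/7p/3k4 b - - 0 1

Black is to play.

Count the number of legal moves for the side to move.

11

Black to move; king on d1.
In check: no.
Legal moves: Nf7, Nxg6, Kc2, Ke1, Kc1, hxg5, h5, h1=Q, h1=R, h1=B, h1=N.
Count: 11.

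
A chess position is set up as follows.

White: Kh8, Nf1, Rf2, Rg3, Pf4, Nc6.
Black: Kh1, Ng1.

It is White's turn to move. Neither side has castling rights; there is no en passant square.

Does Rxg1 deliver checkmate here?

no

After Rxg1: black king on h1; in check: yes, from the white rook on g1.
Black has 1 legal reply: Kxg1.
In check but a legal move exists → not checkmate.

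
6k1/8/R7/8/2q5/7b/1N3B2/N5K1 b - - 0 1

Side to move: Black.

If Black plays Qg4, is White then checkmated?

no

After Qg4: white king on g1; in check: yes, from the black queen on g4.
White has 3 legal replies: Kh2, Kh1, Bg3.
In check but a legal move exists → not checkmate.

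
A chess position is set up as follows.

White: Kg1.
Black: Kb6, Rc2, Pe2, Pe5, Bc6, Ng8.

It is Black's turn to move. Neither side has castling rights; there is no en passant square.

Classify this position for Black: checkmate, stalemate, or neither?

neither

Black to move; black king on b6.
In check: no.
Legal moves for Black include: Ne7, Nh6, Nf6, Be8, Ba8, Bd7, Bb7, Bd5, Bb5, Be4, Ba4, Bf3, Bg2, Bh1, Kc7, Kb7, Ka7, Ka6, ... (list truncated; more exist).
Black has legal moves and is not in check → neither.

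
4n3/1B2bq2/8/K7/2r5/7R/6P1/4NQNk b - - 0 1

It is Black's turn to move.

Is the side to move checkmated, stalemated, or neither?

checkmate

Black to move; black king on h1.
In check: yes, from the white rook on h3.
King squares — g1: attacked by Qf1; g2: attacked by Ne1; h2: attacked by Rh3.
Legal moves for Black: none.
In check with no legal moves → checkmate.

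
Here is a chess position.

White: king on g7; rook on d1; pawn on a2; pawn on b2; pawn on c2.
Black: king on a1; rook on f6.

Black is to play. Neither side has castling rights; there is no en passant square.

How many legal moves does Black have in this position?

2

Black to move; king on a1.
In check: yes, from the white rook on d1.
Legal moves: Kxb2, Kxa2.
Count: 2.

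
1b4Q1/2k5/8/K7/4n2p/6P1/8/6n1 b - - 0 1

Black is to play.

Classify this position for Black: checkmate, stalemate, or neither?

neither

Black to move; black king on c7.
In check: no.
Legal moves for Black: Ba7, Kd7, Kb7, Kd6, Kc6, Nf6, Nd6, Ng5, Nc5, Nxg3, Nc3, Nf2, Nd2, Nh3, Nf3, Ne2, hxg3, h3.
Black has 18 legal moves and is not in check → neither.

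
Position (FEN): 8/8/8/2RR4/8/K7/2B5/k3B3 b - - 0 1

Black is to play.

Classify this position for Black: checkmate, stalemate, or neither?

Black to move; black king on a1.
In check: no.
King squares — b1: attacked by Bc2; a2: attacked by Ka3; b2: attacked by Ka3.
Legal moves for Black: none.
Not in check and no legal moves → stalemate.

stalemate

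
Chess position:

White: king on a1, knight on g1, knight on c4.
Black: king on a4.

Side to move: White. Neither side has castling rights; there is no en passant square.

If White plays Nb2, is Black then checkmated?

After Nb2: black king on a4; in check: yes, from the white knight on b2.
Black has 5 legal replies: Kb5, Ka5, Kb4, Kb3, Ka3.
In check but a legal move exists → not checkmate.

no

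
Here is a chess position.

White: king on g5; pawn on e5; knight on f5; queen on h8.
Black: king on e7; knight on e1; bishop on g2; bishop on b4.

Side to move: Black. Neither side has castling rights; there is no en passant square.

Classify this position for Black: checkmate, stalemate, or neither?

Black to move; black king on e7.
In check: yes, from the white knight on f5.
Legal moves for Black: Kf7, Kd7, Ke6.
Black is in check but has 3 legal moves → neither.

neither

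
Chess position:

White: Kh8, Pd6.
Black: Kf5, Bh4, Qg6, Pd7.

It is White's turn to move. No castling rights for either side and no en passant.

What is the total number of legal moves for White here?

White to move; king on h8.
In check: no.
Legal moves: none.
Count: 0.

0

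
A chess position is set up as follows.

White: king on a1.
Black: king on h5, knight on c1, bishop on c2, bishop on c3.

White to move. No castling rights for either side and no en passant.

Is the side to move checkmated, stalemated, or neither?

checkmate

White to move; white king on a1.
In check: yes, from the black bishop on c3.
King squares — b1: attacked by Bc2; a2: attacked by Nc1; b2: attacked by Bc3.
Legal moves for White: none.
In check with no legal moves → checkmate.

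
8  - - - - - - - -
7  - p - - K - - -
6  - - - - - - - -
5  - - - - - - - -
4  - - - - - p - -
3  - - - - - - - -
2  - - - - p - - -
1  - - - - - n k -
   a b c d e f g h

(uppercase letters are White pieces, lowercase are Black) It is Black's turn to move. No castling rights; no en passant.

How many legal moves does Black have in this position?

Black to move; king on g1.
In check: no.
Legal moves: Kh2, Kg2, Kf2, Kh1, Ng3, Ne3, Nh2, Nd2, b6, f3, e1=Q+, e1=R+, e1=B, e1=N, b5.
Count: 15.

15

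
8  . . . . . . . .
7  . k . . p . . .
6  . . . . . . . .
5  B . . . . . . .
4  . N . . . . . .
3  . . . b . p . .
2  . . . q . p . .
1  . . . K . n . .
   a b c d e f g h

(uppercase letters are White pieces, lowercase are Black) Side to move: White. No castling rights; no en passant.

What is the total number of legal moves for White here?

White to move; king on d1.
In check: yes, from the black queen on d2.
Legal moves: none.
Count: 0.

0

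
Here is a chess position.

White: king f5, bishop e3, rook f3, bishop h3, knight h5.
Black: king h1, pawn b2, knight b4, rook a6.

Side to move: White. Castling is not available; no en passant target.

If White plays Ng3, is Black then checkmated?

no

After Ng3: black king on h1; in check: yes, from the white knight on g3.
Black has 1 legal reply: Kh2.
In check but a legal move exists → not checkmate.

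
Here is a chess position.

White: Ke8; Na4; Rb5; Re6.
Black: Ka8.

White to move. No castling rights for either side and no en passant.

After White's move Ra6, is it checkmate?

After Ra6: black king on a8; in check: yes, from the white rook on a6.
King squares — a7: attacked by Ra6; b7: attacked by Rb5; b8: attacked by Rb5.
Black has no legal moves → checkmate.

yes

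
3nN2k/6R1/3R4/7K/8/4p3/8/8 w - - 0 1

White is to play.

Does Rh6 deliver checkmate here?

After Rh6: black king on h8; in check: yes, from the white rook on h6.
King squares — g7: attacked by Ne8; h7: attacked by Rh6; g8: attacked by Rg7.
Black has no legal moves → checkmate.

yes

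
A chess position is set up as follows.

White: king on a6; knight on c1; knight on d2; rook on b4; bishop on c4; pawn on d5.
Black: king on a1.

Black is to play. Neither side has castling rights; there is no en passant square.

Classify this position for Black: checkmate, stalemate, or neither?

stalemate

Black to move; black king on a1.
In check: no.
King squares — b1: attacked by Nd2; a2: attacked by Nc1; b2: attacked by Rb4.
Legal moves for Black: none.
Not in check and no legal moves → stalemate.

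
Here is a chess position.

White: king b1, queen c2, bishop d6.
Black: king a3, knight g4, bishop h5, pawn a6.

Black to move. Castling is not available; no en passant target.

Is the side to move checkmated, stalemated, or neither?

Black to move; black king on a3.
In check: yes, from the white bishop on d6.
King squares — a2: attacked by Kb1; b2: attacked by Kb1; b3: attacked by Qc2; a4: attacked by Qc2; b4: attacked by Bd6.
Legal moves for Black: none.
In check with no legal moves → checkmate.

checkmate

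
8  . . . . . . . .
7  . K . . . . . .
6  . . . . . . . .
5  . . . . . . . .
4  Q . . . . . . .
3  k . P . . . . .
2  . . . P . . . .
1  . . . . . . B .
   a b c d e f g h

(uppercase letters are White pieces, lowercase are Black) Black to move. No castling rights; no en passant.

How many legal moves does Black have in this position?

2

Black to move; king on a3.
In check: yes, from the white queen on a4.
Legal moves: Kxa4, Kb2.
Count: 2.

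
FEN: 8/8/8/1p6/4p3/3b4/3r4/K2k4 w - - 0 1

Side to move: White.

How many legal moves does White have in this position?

0

White to move; king on a1.
In check: no.
Legal moves: none.
Count: 0.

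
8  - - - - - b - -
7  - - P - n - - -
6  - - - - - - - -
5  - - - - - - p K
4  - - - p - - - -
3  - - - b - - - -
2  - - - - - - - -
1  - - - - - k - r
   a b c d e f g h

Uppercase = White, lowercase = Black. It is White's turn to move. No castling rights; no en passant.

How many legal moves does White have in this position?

2

White to move; king on h5.
In check: yes, from the black rook on h1.
Legal moves: Kxg5, Kg4.
Count: 2.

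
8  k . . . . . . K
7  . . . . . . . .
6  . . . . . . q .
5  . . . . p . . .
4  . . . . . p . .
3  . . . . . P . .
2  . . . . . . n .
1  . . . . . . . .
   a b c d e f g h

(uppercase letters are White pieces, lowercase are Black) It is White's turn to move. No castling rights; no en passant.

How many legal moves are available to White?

0

White to move; king on h8.
In check: no.
Legal moves: none.
Count: 0.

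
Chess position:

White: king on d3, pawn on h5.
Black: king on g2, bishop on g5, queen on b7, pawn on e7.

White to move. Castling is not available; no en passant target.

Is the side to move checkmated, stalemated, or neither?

White to move; white king on d3.
In check: no.
Legal moves for White: Kd4, Kc4, Kc3, Ke2, Kc2, h6.
White has 6 legal moves and is not in check → neither.

neither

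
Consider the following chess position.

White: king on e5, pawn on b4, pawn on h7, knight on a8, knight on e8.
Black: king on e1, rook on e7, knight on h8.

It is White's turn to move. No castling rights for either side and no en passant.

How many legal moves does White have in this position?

6

White to move; king on e5.
In check: yes, from the black rook on e7.
Legal moves: Kf6, Kd6, Kf5, Kd5, Kf4, Kd4.
Count: 6.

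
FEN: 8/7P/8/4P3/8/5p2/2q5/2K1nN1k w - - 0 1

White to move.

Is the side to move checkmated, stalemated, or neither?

White to move; white king on c1.
In check: yes, from the black queen on c2.
King squares — b1: attacked by Qc2; d1: attacked by Qc2; b2: attacked by Qc2; c2: attacked by Ne1; d2: attacked by Qc2.
Legal moves for White: none.
In check with no legal moves → checkmate.

checkmate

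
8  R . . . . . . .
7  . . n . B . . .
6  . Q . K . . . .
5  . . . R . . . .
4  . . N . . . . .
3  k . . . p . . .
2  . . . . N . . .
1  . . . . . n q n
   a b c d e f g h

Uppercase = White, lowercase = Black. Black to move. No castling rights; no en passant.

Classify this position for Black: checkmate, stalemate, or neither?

checkmate

Black to move; black king on a3.
In check: yes, from the white knight on c4 and the white rook on a8.
King squares — a2: attacked by Ra8; b2: attacked by Nc4; b3: attacked by Qb6; a4: attacked by Ra8; b4: attacked by Qb6.
Legal moves for Black: none.
In check with no legal moves → checkmate.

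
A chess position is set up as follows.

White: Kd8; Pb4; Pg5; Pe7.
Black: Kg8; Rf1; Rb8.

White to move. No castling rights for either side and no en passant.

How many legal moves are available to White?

2

White to move; king on d8.
In check: yes, from the black rook on b8.
Legal moves: Kd7, Kc7.
Count: 2.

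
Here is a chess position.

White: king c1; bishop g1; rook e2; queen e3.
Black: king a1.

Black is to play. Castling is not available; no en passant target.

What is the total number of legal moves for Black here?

Black to move; king on a1.
In check: no.
Legal moves: none.
Count: 0.

0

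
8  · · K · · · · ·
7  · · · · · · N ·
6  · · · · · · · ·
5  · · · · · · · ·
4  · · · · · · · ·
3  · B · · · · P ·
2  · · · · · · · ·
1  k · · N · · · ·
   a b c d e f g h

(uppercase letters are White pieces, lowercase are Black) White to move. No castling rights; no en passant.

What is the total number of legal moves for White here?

White to move; king on c8.
In check: no.
Legal moves: Kd8, Kb8, Kd7, Kc7, Kb7, Ne8, Ne6, Nh5, Nf5, Bg8, Bf7, Be6, Bd5, Bc4, Ba4, Bc2, Ba2, Ne3, Nc3, Nf2, Nb2, g4.
Count: 22.

22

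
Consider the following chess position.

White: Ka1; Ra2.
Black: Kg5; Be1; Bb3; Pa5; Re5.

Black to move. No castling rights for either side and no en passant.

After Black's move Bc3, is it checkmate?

no

After Bc3: white king on a1; in check: yes, from the black bishop on c3.
White has 2 legal replies: Kb1, Rb2.
In check but a legal move exists → not checkmate.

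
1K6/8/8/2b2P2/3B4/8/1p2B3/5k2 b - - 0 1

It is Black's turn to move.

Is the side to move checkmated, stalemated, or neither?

neither

Black to move; black king on f1.
In check: yes, from the white bishop on e2.
Legal moves for Black: Kg2, Kxe2, Ke1.
Black is in check but has 3 legal moves → neither.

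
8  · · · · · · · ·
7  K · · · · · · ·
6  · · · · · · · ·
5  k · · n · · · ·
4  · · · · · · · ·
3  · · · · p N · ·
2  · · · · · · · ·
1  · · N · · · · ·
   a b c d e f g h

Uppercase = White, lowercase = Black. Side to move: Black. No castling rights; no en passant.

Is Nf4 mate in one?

After Nf4: white king on a7; in check: no.
White is not in check, so this cannot be checkmate.

no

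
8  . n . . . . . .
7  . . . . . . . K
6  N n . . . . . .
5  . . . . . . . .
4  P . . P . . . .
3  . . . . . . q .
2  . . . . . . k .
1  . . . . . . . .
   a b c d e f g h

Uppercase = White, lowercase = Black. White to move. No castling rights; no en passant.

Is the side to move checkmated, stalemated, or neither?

neither

White to move; white king on h7.
In check: no.
Legal moves for White: Kh8, Kh6, Nxb8, Nc7, Nc5, Nb4, d5, a5.
White has 8 legal moves and is not in check → neither.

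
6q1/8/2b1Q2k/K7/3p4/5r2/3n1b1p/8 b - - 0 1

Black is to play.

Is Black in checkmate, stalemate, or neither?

neither

Black to move; black king on h6.
In check: yes, from the white queen on e6.
Legal moves for Black: Kh7, Kg7, Kh5, Kg5, Qg6, Qxe6, Rf6.
Black is in check but has 7 legal moves → neither.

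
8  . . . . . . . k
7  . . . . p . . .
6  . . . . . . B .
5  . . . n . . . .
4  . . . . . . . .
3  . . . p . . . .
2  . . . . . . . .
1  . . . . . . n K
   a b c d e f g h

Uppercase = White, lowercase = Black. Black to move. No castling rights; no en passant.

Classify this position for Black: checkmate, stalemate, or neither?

Black to move; black king on h8.
In check: no.
Legal moves for Black: Kg8, Kg7, Nc7, Nf6, Nb6, Nf4, Nb4, Ne3, Nc3, Nh3, Nf3, Ne2, e6, d2, e5.
Black has 15 legal moves and is not in check → neither.

neither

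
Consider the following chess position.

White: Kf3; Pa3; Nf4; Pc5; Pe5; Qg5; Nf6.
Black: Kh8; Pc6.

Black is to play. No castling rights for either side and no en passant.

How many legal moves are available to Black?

0

Black to move; king on h8.
In check: no.
Legal moves: none.
Count: 0.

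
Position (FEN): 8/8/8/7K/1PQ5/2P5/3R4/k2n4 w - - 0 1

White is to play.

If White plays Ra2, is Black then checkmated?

After Ra2: black king on a1; in check: yes, from the white rook on a2.
Black has 1 legal reply: Kb1.
In check but a legal move exists → not checkmate.

no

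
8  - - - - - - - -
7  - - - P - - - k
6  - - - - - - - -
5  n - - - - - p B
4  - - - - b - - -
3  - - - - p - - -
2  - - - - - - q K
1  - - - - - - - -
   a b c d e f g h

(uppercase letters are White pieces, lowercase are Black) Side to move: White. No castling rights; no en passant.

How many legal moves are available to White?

White to move; king on h2.
In check: yes, from the black queen on g2.
Legal moves: none.
Count: 0.

0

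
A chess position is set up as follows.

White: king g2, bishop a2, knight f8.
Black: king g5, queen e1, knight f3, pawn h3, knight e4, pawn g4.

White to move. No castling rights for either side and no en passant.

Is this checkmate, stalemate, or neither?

White to move; white king on g2.
In check: yes, from the black pawn on h3.
King squares — f1: attacked by Qe1; g1: attacked by Qe1; h1: attacked by Qe1; f2: attacked by Qe1; h2: attacked by Nf3; f3: attacked by Pg4; g3: attacked by Qe1; h3: attacked by Pg4.
Legal moves for White: none.
In check with no legal moves → checkmate.

checkmate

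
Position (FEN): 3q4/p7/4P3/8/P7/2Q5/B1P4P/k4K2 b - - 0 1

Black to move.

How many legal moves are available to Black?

1

Black to move; king on a1.
In check: yes, from the white queen on c3.
Legal moves: Kxa2.
Count: 1.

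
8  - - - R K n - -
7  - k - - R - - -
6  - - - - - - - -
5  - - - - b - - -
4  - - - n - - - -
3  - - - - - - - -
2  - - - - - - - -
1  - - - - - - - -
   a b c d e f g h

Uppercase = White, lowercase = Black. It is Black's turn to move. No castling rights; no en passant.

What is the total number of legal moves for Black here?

Black to move; king on b7.
In check: yes, from the white rook on e7.
Legal moves: Kc6, Kb6, Ka6, Nd7, Bc7.
Count: 5.

5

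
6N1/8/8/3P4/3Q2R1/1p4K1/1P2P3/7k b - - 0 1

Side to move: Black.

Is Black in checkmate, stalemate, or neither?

stalemate

Black to move; black king on h1.
In check: no.
King squares — g1: attacked by Qd4; g2: attacked by Kg3; h2: attacked by Kg3.
Legal moves for Black: none.
Not in check and no legal moves → stalemate.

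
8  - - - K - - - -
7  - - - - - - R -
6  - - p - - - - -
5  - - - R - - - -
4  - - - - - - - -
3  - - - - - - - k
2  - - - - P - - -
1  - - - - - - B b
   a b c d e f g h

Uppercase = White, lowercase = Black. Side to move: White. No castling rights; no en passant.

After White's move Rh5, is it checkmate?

yes

After Rh5: black king on h3; in check: yes, from the white rook on h5.
King squares — g2: attacked by Rg7; h2: attacked by Bg1; g3: attacked by Rg7; g4: attacked by Rg7; h4: attacked by Rh5.
Black has no legal moves → checkmate.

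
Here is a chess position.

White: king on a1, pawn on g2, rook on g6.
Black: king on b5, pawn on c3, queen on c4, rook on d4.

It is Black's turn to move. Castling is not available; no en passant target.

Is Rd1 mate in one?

After Rd1: white king on a1; in check: yes, from the black rook on d1.
King squares — b1: attacked by Rd1; a2: attacked by Qc4; b2: attacked by Pc3.
White has no legal moves → checkmate.

yes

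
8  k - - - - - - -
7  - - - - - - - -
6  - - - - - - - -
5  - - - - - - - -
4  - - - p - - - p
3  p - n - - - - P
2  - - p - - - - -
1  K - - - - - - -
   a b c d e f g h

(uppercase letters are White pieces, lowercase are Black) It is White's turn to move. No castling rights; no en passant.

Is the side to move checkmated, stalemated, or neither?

White to move; white king on a1.
In check: no.
King squares — b1: attacked by Pc2; a2: attacked by Nc3; b2: attacked by Pa3.
Legal moves for White: none.
Not in check and no legal moves → stalemate.

stalemate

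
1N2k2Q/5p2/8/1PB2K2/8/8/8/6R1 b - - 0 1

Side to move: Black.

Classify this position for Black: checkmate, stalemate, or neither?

checkmate

Black to move; black king on e8.
In check: yes, from the white queen on h8.
King squares — d7: attacked by Nb8; e7: attacked by Bc5; f7: own pawn; d8: attacked by Qh8; f8: attacked by Bc5.
Legal moves for Black: none.
In check with no legal moves → checkmate.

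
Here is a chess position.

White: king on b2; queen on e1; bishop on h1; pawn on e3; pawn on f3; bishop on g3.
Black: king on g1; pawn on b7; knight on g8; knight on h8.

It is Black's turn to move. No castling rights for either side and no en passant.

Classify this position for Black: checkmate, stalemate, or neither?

checkmate

Black to move; black king on g1.
In check: yes, from the white queen on e1.
King squares — f1: attacked by Qe1; h1: attacked by Qe1; f2: attacked by Qe1; g2: attacked by Bh1; h2: attacked by Bg3.
Legal moves for Black: none.
In check with no legal moves → checkmate.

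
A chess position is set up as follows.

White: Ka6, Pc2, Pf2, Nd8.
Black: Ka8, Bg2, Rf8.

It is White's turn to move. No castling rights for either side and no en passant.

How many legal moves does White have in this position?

11

White to move; king on a6.
In check: no.
Legal moves: Nf7, Nb7, Ne6, Nc6, Kb6, Kb5, Ka5, f3, c3, f4, c4.
Count: 11.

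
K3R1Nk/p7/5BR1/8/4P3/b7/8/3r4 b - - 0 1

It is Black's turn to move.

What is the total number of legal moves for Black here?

1

Black to move; king on h8.
In check: yes, from the white bishop on f6.
Legal moves: Kh7.
Count: 1.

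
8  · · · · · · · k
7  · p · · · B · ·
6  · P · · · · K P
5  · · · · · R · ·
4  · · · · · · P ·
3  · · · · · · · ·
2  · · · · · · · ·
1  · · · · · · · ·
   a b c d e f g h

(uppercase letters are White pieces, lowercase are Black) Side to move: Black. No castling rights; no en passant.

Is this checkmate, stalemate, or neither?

stalemate

Black to move; black king on h8.
In check: no.
King squares — g7: attacked by Kg6; h7: attacked by Kg6; g8: attacked by Bf7.
Legal moves for Black: none.
Not in check and no legal moves → stalemate.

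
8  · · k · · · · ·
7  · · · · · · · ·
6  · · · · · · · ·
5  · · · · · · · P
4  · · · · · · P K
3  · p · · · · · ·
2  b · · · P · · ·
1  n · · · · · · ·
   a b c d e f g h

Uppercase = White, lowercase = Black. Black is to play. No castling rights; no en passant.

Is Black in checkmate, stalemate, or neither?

Black to move; black king on c8.
In check: no.
Legal moves for Black: Kd8, Kb8, Kd7, Kc7, Kb7, Bb1, Nc2, b2.
Black has 8 legal moves and is not in check → neither.

neither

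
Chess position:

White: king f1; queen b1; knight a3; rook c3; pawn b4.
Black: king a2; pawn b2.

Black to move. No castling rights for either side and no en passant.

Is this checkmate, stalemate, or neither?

Black to move; black king on a2.
In check: yes, from the white queen on b1.
King squares — a1: attacked by Qb1; b1: attacked by Na3; b2: own pawn; a3: attacked by Rc3; b3: attacked by Rc3.
Legal moves for Black: none.
In check with no legal moves → checkmate.

checkmate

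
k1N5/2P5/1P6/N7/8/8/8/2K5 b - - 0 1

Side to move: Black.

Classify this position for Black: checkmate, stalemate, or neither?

Black to move; black king on a8.
In check: no.
King squares — a7: attacked by Pb6; b7: attacked by Na5; b8: attacked by Pc7.
Legal moves for Black: none.
Not in check and no legal moves → stalemate.

stalemate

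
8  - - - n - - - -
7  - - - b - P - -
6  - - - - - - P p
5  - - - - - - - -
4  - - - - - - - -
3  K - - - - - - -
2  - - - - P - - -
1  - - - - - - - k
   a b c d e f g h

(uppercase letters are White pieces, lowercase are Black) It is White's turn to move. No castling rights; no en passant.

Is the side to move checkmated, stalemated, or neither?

White to move; white king on a3.
In check: no.
Legal moves for White: Kb4, Kb3, Kb2, Ka2, f8=Q, f8=R, f8=B, f8=N, g7, e3, e4.
White has 11 legal moves and is not in check → neither.

neither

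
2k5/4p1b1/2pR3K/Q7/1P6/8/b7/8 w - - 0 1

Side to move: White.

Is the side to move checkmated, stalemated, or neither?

neither

White to move; white king on h6.
In check: yes, from the black bishop on g7.
King squares — g5: available; h5: available; g6: available; g7: available; h7: available.
Legal moves for White: Kh7, Kxg7, Kg6, Kh5, Kg5.
White is in check but has 5 legal moves → neither.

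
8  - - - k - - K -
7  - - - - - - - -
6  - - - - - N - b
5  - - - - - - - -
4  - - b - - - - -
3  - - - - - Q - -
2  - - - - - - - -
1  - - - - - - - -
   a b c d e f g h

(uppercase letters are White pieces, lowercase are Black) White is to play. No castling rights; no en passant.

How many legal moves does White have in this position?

White to move; king on g8.
In check: yes, from the black bishop on c4.
Legal moves: Kh8, Kh7, Nd5, Qd5+.
Count: 4.

4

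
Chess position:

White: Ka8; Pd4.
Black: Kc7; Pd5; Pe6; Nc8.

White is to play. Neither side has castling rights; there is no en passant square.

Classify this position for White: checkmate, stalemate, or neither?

White to move; white king on a8.
In check: no.
King squares — a7: attacked by Nc8; b7: attacked by Kc7; b8: attacked by Kc7.
Legal moves for White: none.
Not in check and no legal moves → stalemate.

stalemate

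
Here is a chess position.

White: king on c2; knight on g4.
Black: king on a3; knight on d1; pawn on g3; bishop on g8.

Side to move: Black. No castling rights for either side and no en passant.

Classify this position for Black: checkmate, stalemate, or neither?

Black to move; black king on a3.
In check: no.
Legal moves for Black: Bh7+, Bf7, Be6, Bd5, Bc4, Bb3+, Ba2, Kb4, Ka4, Ka2, Ne3+, Nc3, Nf2, Nb2, g2.
Black has 15 legal moves and is not in check → neither.

neither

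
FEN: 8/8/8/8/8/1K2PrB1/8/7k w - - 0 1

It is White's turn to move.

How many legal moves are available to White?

White to move; king on b3.
In check: no.
Legal moves: Bb8, Bc7, Bd6, Be5, Bh4, Bf4, Bh2, Bf2, Be1, Kc4, Kb4, Ka4, Kc3, Ka3, Kc2, Kb2, Ka2.
Count: 17.

17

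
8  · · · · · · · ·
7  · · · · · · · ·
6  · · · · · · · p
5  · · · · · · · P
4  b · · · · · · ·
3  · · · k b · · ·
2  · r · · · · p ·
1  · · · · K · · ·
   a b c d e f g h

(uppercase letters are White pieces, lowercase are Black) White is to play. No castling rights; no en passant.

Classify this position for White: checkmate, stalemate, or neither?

stalemate

White to move; white king on e1.
In check: no.
King squares — d1: attacked by Ba4; f1: attacked by Pg2; d2: attacked by Rb2; e2: attacked by Rb2; f2: attacked by Rb2.
Legal moves for White: none.
Not in check and no legal moves → stalemate.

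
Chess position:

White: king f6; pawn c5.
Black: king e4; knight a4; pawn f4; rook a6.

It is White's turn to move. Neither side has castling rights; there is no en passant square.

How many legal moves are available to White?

White to move; king on f6.
In check: yes, from the black rook on a6.
Legal moves: Kg7, Kf7, Ke7, Kg5, c6.
Count: 5.

5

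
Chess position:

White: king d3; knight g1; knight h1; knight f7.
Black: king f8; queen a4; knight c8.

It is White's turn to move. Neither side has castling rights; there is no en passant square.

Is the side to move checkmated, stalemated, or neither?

White to move; white king on d3.
In check: no.
Legal moves for White: Nh8, Nd8, Nh6, Nd6, Ng5, Ne5, Ke3, Kc3, Ke2, Kd2, Ng3, Nf2, Nh3, Nf3, Ne2.
White has 15 legal moves and is not in check → neither.

neither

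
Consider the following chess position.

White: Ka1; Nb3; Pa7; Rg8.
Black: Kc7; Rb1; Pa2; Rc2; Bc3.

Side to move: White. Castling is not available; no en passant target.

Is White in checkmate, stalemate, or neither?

White to move; white king on a1.
In check: yes, from the black rook on b1 and the black bishop on c3.
King squares — b1: attacked by Pa2; a2: attacked by Rc2; b2: attacked by Rb1.
Legal moves for White: none.
In check with no legal moves → checkmate.

checkmate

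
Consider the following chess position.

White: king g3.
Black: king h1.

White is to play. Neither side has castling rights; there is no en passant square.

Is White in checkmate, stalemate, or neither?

neither

White to move; white king on g3.
In check: no.
Legal moves for White: Kh4, Kg4, Kf4, Kh3, Kf3, Kf2.
White has 6 legal moves and is not in check → neither.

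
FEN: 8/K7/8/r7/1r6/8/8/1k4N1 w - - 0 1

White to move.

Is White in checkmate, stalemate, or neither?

checkmate

White to move; white king on a7.
In check: yes, from the black rook on a5.
King squares — a6: attacked by Ra5; b6: attacked by Rb4; b7: attacked by Rb4; a8: attacked by Ra5; b8: attacked by Rb4.
Legal moves for White: none.
In check with no legal moves → checkmate.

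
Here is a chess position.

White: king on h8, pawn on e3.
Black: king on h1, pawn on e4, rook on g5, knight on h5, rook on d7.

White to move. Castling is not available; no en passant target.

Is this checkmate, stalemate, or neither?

White to move; white king on h8.
In check: no.
King squares — g7: attacked by Rg5; h7: attacked by Rd7; g8: attacked by Rg5.
Legal moves for White: none.
Not in check and no legal moves → stalemate.

stalemate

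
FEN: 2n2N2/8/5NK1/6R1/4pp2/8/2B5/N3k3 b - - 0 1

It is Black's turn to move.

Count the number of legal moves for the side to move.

Black to move; king on e1.
In check: no.
Legal moves: Ne7+, Na7, Nd6, Nb6, Kf2, Ke2, Kd2, Kf1, f3, e3.
Count: 10.

10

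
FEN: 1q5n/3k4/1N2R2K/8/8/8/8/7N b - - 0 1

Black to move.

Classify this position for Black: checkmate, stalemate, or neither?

Black to move; black king on d7.
In check: yes, from the white knight on b6.
King squares — c6: attacked by Re6; d6: attacked by Re6; e6: available; c7: available; e7: attacked by Re6; c8: attacked by Nb6; d8: available; e8: attacked by Re6.
Legal moves for Black: Kd8, Kc7, Kxe6, Qxb6.
Black is in check but has 4 legal moves → neither.

neither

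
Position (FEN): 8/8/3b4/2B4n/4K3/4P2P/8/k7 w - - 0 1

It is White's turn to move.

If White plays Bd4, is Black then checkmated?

no

After Bd4: black king on a1; in check: yes, from the white bishop on d4.
Black has 2 legal replies: Ka2, Kb1.
In check but a legal move exists → not checkmate.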